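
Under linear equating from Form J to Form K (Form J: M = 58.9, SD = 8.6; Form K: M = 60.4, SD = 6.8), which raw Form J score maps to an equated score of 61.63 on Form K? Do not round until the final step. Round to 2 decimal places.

60.46

Invert y = (SD_Y/SD_X)(x − M_X) + M_Y:
x = (SD_X/SD_Y)(y − M_Y) + M_X = (8.6/6.8)(61.63 − 60.4) + 58.9
x = 1.264706 × 1.230 + 58.9 = 60.46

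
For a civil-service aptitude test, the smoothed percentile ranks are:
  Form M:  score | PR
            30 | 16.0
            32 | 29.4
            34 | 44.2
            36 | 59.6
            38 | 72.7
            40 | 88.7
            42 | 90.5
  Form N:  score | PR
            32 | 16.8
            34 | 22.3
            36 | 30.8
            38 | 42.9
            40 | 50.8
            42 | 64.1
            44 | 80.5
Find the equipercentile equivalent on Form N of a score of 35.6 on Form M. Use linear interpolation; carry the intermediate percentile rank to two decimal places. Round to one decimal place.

PR of 35.6 on Form M: 44.2 + (35.6 − 34)/(36 − 34) × (59.6 − 44.2) = 56.52
On Form N, PR 56.52 falls between score 40 (PR 50.8) and 42 (PR 64.1).
Interpolate: 40 + (56.52 − 50.8)/(64.1 − 50.8) × (42 − 40) = 40.9

40.9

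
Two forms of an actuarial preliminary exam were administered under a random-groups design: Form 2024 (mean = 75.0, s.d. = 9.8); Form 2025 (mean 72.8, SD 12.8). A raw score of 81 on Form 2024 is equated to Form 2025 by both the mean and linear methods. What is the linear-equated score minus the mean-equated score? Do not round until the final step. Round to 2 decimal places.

1.84

Mean-equated: 81 + (72.8 − 75.0) = 78.80
Linear-equated: (12.8/9.8)(81 − 75.0) + 72.8 = 80.637
Difference = 80.637 − 78.80 = 1.84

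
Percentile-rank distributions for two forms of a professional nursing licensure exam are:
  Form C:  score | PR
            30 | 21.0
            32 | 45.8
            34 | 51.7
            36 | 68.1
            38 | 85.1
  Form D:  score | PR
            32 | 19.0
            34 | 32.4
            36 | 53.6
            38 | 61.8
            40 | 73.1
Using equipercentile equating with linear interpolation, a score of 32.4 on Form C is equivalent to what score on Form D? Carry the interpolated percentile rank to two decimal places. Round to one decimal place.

35.4

PR of 32.4 on Form C: 45.8 + (32.4 − 32)/(34 − 32) × (51.7 − 45.8) = 46.98
On Form D, PR 46.98 falls between score 34 (PR 32.4) and 36 (PR 53.6).
Interpolate: 34 + (46.98 − 32.4)/(53.6 − 32.4) × (36 − 34) = 35.4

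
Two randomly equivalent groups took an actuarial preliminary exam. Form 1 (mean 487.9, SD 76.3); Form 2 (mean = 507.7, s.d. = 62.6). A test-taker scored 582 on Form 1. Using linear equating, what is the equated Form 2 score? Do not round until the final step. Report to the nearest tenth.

Linear equating: y = (SD_Y/SD_X)(x − M_X) + M_Y
y = (62.6/76.3)(582 − 487.9) + 507.7
y = 0.820446 × 94.1 + 507.7 = 77.2039 + 507.7 = 584.9

584.9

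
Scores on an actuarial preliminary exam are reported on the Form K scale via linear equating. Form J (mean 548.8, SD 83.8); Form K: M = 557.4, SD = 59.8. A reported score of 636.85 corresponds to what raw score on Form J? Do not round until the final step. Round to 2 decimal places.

Invert y = (SD_Y/SD_X)(x − M_X) + M_Y:
x = (SD_X/SD_Y)(y − M_Y) + M_X = (83.8/59.8)(636.85 − 557.4) + 548.8
x = 1.401338 × 79.450 + 548.8 = 660.14

660.14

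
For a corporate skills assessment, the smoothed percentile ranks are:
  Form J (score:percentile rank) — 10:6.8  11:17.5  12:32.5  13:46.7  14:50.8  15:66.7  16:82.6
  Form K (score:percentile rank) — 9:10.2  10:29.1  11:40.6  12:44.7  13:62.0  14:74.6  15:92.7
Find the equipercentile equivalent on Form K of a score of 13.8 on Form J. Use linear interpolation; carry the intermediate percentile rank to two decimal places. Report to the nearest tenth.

12.3

PR of 13.8 on Form J: 46.7 + (13.8 − 13)/(14 − 13) × (50.8 − 46.7) = 49.98
On Form K, PR 49.98 falls between score 12 (PR 44.7) and 13 (PR 62.0).
Interpolate: 12 + (49.98 − 44.7)/(62.0 − 44.7) × (13 − 12) = 12.3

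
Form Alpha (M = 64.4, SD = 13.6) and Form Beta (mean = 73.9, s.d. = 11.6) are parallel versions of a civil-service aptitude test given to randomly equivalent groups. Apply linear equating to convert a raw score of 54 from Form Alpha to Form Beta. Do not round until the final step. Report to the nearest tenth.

Linear equating: y = (SD_Y/SD_X)(x − M_X) + M_Y
y = (11.6/13.6)(54 − 64.4) + 73.9
y = 0.852941 × -10.4 + 73.9 = -8.8706 + 73.9 = 65.0

65.0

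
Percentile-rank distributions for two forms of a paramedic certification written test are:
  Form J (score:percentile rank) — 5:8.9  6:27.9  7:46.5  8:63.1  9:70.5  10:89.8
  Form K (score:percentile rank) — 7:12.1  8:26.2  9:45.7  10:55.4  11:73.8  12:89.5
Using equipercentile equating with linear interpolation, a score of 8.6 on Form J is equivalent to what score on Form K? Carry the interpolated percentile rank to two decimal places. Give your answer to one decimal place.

10.7

PR of 8.6 on Form J: 63.1 + (8.6 − 8)/(9 − 8) × (70.5 − 63.1) = 67.54
On Form K, PR 67.54 falls between score 10 (PR 55.4) and 11 (PR 73.8).
Interpolate: 10 + (67.54 − 55.4)/(73.8 − 55.4) × (11 − 10) = 10.7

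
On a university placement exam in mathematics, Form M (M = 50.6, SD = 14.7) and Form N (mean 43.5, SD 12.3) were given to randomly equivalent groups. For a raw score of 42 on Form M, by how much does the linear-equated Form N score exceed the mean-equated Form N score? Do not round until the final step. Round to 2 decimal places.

Mean-equated: 42 + (43.5 − 50.6) = 34.90
Linear-equated: (12.3/14.7)(42 − 50.6) + 43.5 = 36.304
Difference = 36.304 − 34.90 = 1.40

1.40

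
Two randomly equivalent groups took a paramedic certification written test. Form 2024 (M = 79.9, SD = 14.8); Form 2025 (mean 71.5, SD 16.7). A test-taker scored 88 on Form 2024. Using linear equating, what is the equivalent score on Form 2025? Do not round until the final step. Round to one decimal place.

80.6

Linear equating: y = (SD_Y/SD_X)(x − M_X) + M_Y
y = (16.7/14.8)(88 − 79.9) + 71.5
y = 1.128378 × 8.1 + 71.5 = 9.1399 + 71.5 = 80.6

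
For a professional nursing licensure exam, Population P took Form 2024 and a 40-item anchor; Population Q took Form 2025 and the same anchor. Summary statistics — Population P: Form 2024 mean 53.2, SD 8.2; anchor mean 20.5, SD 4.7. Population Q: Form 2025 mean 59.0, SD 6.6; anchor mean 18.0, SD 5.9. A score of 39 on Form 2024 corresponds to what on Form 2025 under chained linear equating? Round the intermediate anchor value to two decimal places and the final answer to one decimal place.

Form 2024 → anchor (Population P): v = (4.7/8.2)(39 − 53.2) + 20.5 = 12.36
anchor → Form 2025 (Population Q): y = (6.6/5.9)(12.36 − 18.0) + 59.0 = 52.7

52.7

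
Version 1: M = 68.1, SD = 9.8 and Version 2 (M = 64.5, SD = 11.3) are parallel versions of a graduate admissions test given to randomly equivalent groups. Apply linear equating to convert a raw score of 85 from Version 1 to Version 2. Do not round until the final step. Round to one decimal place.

84.0

Linear equating: y = (SD_Y/SD_X)(x − M_X) + M_Y
y = (11.3/9.8)(85 − 68.1) + 64.5
y = 1.153061 × 16.9 + 64.5 = 19.4867 + 64.5 = 84.0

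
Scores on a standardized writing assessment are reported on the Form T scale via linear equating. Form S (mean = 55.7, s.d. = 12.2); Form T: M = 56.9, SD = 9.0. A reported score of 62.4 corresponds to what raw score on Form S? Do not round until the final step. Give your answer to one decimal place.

Invert y = (SD_Y/SD_X)(x − M_X) + M_Y:
x = (SD_X/SD_Y)(y − M_Y) + M_X = (12.2/9.0)(62.4 − 56.9) + 55.7
x = 1.355556 × 5.500 + 55.7 = 63.2

63.2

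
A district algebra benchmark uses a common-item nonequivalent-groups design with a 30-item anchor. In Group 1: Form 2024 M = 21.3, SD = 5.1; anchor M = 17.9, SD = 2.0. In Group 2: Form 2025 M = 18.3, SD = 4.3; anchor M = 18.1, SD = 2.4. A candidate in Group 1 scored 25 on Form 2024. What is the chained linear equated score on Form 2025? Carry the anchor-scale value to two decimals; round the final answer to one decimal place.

20.5

Form 2024 → anchor (Group 1): v = (2.0/5.1)(25 − 21.3) + 17.9 = 19.35
anchor → Form 2025 (Group 2): y = (4.3/2.4)(19.35 − 18.1) + 18.3 = 20.5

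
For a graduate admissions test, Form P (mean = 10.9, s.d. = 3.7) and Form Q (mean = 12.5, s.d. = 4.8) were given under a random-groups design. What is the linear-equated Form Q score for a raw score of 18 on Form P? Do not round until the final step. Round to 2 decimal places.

21.71

Linear equating: y = (SD_Y/SD_X)(x − M_X) + M_Y
y = (4.8/3.7)(18 − 10.9) + 12.5
y = 1.297297 × 7.1 + 12.5 = 9.2108 + 12.5 = 21.71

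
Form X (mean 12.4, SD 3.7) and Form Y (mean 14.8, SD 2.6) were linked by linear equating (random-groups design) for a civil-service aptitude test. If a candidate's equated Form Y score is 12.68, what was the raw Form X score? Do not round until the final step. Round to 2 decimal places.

Invert y = (SD_Y/SD_X)(x − M_X) + M_Y:
x = (SD_X/SD_Y)(y − M_Y) + M_X = (3.7/2.6)(12.68 − 14.8) + 12.4
x = 1.423077 × -2.120 + 12.4 = 9.38

9.38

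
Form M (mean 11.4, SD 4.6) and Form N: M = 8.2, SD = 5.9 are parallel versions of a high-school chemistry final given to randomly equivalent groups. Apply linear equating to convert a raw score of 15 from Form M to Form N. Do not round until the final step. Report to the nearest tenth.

Linear equating: y = (SD_Y/SD_X)(x − M_X) + M_Y
y = (5.9/4.6)(15 − 11.4) + 8.2
y = 1.282609 × 3.6 + 8.2 = 4.6174 + 8.2 = 12.8

12.8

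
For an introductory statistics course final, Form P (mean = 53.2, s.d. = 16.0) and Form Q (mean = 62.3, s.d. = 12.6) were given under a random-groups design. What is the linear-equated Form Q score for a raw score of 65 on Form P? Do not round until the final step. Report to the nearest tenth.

Linear equating: y = (SD_Y/SD_X)(x − M_X) + M_Y
y = (12.6/16.0)(65 − 53.2) + 62.3
y = 0.787500 × 11.8 + 62.3 = 9.2925 + 62.3 = 71.6

71.6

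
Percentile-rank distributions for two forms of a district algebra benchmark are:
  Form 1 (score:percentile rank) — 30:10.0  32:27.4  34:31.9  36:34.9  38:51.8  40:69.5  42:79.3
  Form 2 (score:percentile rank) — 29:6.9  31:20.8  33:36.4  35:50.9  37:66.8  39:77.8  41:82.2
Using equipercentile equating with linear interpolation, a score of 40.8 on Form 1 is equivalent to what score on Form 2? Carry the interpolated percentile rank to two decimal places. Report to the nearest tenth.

PR of 40.8 on Form 1: 69.5 + (40.8 − 40)/(42 − 40) × (79.3 − 69.5) = 73.42
On Form 2, PR 73.42 falls between score 37 (PR 66.8) and 39 (PR 77.8).
Interpolate: 37 + (73.42 − 66.8)/(77.8 − 66.8) × (39 − 37) = 38.2

38.2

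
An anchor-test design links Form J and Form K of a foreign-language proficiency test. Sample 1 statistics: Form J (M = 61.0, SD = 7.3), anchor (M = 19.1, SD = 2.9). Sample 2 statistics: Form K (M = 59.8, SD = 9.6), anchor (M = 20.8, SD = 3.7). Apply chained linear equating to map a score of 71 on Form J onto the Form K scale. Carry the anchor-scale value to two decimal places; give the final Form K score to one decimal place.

Form J → anchor (Sample 1): v = (2.9/7.3)(71 − 61.0) + 19.1 = 23.07
anchor → Form K (Sample 2): y = (9.6/3.7)(23.07 − 20.8) + 59.8 = 65.7

65.7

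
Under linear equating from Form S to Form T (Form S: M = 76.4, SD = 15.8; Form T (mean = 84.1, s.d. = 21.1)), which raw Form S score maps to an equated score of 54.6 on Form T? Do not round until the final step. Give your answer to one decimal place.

Invert y = (SD_Y/SD_X)(x − M_X) + M_Y:
x = (SD_X/SD_Y)(y − M_Y) + M_X = (15.8/21.1)(54.6 − 84.1) + 76.4
x = 0.748815 × -29.500 + 76.4 = 54.3

54.3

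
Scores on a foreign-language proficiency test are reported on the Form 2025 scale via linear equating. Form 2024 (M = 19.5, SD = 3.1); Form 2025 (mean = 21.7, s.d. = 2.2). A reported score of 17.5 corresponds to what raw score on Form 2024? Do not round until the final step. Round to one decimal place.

13.6

Invert y = (SD_Y/SD_X)(x − M_X) + M_Y:
x = (SD_X/SD_Y)(y − M_Y) + M_X = (3.1/2.2)(17.5 − 21.7) + 19.5
x = 1.409091 × -4.200 + 19.5 = 13.6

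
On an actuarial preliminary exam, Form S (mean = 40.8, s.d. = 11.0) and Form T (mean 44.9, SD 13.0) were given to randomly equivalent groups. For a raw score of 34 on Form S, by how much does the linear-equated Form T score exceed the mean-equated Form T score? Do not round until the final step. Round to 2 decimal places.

-1.24

Mean-equated: 34 + (44.9 − 40.8) = 38.10
Linear-equated: (13.0/11.0)(34 − 40.8) + 44.9 = 36.864
Difference = 36.864 − 38.10 = -1.24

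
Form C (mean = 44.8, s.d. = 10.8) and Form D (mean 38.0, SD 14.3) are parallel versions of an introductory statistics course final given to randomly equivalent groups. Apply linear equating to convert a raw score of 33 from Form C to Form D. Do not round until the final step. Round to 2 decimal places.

22.38

Linear equating: y = (SD_Y/SD_X)(x − M_X) + M_Y
y = (14.3/10.8)(33 − 44.8) + 38.0
y = 1.324074 × -11.8 + 38.0 = -15.6241 + 38.0 = 22.38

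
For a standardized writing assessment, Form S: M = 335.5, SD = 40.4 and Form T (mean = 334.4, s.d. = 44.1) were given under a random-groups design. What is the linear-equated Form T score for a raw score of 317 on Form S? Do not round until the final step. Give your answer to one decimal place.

Linear equating: y = (SD_Y/SD_X)(x − M_X) + M_Y
y = (44.1/40.4)(317 − 335.5) + 334.4
y = 1.091584 × -18.5 + 334.4 = -20.1943 + 334.4 = 314.2

314.2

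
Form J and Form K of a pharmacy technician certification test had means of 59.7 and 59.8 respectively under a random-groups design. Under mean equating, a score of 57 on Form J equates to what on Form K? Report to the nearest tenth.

57.1

Mean equating: y = x + (M_Y − M_X) = 57 + (59.8 − 59.7) = 57.1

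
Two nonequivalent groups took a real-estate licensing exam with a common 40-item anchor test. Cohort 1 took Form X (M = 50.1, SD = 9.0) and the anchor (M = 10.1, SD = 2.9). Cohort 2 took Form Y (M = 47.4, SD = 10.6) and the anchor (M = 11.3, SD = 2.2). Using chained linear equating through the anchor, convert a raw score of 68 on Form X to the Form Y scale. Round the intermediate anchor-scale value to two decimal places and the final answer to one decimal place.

69.4

Form X → anchor (Cohort 1): v = (2.9/9.0)(68 − 50.1) + 10.1 = 15.87
anchor → Form Y (Cohort 2): y = (10.6/2.2)(15.87 − 11.3) + 47.4 = 69.4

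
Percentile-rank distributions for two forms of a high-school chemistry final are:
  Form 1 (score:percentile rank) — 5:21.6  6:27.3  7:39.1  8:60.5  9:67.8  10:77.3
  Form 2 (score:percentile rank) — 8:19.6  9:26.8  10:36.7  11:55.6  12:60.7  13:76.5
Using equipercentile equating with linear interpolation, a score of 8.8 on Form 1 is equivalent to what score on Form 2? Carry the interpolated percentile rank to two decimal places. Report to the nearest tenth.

12.4

PR of 8.8 on Form 1: 60.5 + (8.8 − 8)/(9 − 8) × (67.8 − 60.5) = 66.34
On Form 2, PR 66.34 falls between score 12 (PR 60.7) and 13 (PR 76.5).
Interpolate: 12 + (66.34 − 60.7)/(76.5 − 60.7) × (13 − 12) = 12.4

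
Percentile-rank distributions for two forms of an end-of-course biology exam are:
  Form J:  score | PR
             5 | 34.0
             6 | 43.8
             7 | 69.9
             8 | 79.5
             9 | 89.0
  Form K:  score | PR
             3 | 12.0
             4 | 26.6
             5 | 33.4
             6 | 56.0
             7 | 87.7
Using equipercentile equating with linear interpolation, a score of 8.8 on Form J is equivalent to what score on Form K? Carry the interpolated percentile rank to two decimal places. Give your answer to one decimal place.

7.0

PR of 8.8 on Form J: 79.5 + (8.8 − 8)/(9 − 8) × (89.0 − 79.5) = 87.10
On Form K, PR 87.10 falls between score 6 (PR 56.0) and 7 (PR 87.7).
Interpolate: 6 + (87.10 − 56.0)/(87.7 − 56.0) × (7 − 6) = 7.0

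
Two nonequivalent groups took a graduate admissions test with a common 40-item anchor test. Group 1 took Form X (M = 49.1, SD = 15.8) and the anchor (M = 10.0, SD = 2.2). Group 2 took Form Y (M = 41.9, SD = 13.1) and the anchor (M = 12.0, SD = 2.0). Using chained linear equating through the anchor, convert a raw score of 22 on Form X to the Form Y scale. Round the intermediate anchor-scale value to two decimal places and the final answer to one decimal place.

Form X → anchor (Group 1): v = (2.2/15.8)(22 − 49.1) + 10.0 = 6.23
anchor → Form Y (Group 2): y = (13.1/2.0)(6.23 − 12.0) + 41.9 = 4.1

4.1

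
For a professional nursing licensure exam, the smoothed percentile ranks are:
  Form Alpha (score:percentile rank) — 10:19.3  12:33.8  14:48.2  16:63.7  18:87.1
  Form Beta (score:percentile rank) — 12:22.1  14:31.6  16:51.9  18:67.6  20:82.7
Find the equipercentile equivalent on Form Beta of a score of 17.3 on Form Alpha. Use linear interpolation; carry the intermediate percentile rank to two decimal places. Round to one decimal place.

PR of 17.3 on Form Alpha: 63.7 + (17.3 − 16)/(18 − 16) × (87.1 − 63.7) = 78.91
On Form Beta, PR 78.91 falls between score 18 (PR 67.6) and 20 (PR 82.7).
Interpolate: 18 + (78.91 − 67.6)/(82.7 − 67.6) × (20 − 18) = 19.5

19.5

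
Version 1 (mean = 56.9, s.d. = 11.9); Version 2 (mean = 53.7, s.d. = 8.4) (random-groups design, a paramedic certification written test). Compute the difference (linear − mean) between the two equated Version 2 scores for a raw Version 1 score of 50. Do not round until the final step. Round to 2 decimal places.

Mean-equated: 50 + (53.7 − 56.9) = 46.80
Linear-equated: (8.4/11.9)(50 − 56.9) + 53.7 = 48.829
Difference = 48.829 − 46.80 = 2.03

2.03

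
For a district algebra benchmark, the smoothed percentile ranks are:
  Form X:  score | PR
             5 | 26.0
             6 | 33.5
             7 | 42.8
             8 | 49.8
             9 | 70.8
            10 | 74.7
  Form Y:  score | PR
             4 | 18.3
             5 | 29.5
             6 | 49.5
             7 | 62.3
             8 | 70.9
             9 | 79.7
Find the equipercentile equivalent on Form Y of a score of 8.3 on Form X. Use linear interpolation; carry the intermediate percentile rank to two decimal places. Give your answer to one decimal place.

6.5

PR of 8.3 on Form X: 49.8 + (8.3 − 8)/(9 − 8) × (70.8 − 49.8) = 56.10
On Form Y, PR 56.10 falls between score 6 (PR 49.5) and 7 (PR 62.3).
Interpolate: 6 + (56.10 − 49.5)/(62.3 − 49.5) × (7 − 6) = 6.5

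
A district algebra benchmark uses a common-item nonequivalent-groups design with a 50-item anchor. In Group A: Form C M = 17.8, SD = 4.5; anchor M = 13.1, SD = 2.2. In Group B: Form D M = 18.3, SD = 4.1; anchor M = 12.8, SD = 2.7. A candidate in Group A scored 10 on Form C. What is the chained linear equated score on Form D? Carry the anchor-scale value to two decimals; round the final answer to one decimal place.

Form C → anchor (Group A): v = (2.2/4.5)(10 − 17.8) + 13.1 = 9.29
anchor → Form D (Group B): y = (4.1/2.7)(9.29 − 12.8) + 18.3 = 13.0

13.0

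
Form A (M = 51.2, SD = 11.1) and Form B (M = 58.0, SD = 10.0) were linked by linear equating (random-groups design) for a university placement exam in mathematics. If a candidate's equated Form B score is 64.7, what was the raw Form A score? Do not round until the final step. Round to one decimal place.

58.6

Invert y = (SD_Y/SD_X)(x − M_X) + M_Y:
x = (SD_X/SD_Y)(y − M_Y) + M_X = (11.1/10.0)(64.7 − 58.0) + 51.2
x = 1.110000 × 6.700 + 51.2 = 58.6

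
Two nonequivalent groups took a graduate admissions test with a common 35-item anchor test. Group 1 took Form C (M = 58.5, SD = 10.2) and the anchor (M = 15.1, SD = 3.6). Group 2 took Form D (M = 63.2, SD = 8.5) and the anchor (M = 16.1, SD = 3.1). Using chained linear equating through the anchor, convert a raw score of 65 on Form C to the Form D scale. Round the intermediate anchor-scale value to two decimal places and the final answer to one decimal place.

66.7

Form C → anchor (Group 1): v = (3.6/10.2)(65 − 58.5) + 15.1 = 17.39
anchor → Form D (Group 2): y = (8.5/3.1)(17.39 − 16.1) + 63.2 = 66.7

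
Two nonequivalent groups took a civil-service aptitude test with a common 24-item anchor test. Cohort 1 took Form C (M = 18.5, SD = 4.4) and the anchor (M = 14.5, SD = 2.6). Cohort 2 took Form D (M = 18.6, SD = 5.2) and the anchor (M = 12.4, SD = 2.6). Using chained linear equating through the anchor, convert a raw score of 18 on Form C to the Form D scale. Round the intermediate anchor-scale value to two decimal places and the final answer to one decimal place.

22.2

Form C → anchor (Cohort 1): v = (2.6/4.4)(18 − 18.5) + 14.5 = 14.20
anchor → Form D (Cohort 2): y = (5.2/2.6)(14.20 − 12.4) + 18.6 = 22.2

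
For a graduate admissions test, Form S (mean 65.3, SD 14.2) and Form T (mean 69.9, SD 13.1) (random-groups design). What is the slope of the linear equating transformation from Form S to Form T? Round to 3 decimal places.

0.923

A = SD_Y / SD_X = 13.1 / 14.2 = 0.923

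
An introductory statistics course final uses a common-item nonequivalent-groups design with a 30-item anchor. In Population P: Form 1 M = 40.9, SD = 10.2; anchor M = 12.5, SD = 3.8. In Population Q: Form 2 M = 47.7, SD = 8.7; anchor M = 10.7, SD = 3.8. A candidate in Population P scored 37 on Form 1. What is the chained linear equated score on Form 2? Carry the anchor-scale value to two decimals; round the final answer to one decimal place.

48.5

Form 1 → anchor (Population P): v = (3.8/10.2)(37 − 40.9) + 12.5 = 11.05
anchor → Form 2 (Population Q): y = (8.7/3.8)(11.05 − 10.7) + 47.7 = 48.5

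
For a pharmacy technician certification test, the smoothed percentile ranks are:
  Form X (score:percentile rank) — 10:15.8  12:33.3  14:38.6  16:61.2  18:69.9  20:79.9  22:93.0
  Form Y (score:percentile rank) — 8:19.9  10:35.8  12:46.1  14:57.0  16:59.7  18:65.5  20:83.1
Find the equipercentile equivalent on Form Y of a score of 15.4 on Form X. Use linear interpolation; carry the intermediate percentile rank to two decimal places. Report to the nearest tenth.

PR of 15.4 on Form X: 38.6 + (15.4 − 14)/(16 − 14) × (61.2 − 38.6) = 54.42
On Form Y, PR 54.42 falls between score 12 (PR 46.1) and 14 (PR 57.0).
Interpolate: 12 + (54.42 − 46.1)/(57.0 − 46.1) × (14 − 12) = 13.5

13.5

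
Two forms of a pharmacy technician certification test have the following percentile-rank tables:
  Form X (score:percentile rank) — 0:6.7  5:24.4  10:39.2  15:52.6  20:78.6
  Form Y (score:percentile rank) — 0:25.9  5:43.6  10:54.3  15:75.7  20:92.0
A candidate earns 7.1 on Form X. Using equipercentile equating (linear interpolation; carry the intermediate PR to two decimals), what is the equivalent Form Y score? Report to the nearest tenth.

1.3

PR of 7.1 on Form X: 24.4 + (7.1 − 5)/(10 − 5) × (39.2 − 24.4) = 30.62
On Form Y, PR 30.62 falls between score 0 (PR 25.9) and 5 (PR 43.6).
Interpolate: 0 + (30.62 − 25.9)/(43.6 − 25.9) × (5 − 0) = 1.3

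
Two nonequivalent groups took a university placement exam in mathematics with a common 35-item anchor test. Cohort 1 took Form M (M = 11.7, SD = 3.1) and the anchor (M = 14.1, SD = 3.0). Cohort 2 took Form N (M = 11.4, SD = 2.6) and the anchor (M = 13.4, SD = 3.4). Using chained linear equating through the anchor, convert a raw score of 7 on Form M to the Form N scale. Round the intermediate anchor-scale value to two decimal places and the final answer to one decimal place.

Form M → anchor (Cohort 1): v = (3.0/3.1)(7 − 11.7) + 14.1 = 9.55
anchor → Form N (Cohort 2): y = (2.6/3.4)(9.55 − 13.4) + 11.4 = 8.5

8.5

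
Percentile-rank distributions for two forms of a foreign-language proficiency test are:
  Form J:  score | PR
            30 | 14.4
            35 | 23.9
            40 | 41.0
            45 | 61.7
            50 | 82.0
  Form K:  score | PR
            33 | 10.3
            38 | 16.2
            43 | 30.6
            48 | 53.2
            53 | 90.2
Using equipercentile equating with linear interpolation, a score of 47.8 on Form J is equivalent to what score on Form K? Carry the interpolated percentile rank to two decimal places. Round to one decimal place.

PR of 47.8 on Form J: 61.7 + (47.8 − 45)/(50 − 45) × (82.0 − 61.7) = 73.07
On Form K, PR 73.07 falls between score 48 (PR 53.2) and 53 (PR 90.2).
Interpolate: 48 + (73.07 − 53.2)/(90.2 − 53.2) × (53 − 48) = 50.7

50.7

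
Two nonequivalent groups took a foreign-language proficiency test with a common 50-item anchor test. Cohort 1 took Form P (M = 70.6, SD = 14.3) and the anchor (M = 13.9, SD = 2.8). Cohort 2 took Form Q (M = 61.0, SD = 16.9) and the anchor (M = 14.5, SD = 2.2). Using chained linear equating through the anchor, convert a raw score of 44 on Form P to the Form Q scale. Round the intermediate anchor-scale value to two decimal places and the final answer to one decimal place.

Form P → anchor (Cohort 1): v = (2.8/14.3)(44 − 70.6) + 13.9 = 8.69
anchor → Form Q (Cohort 2): y = (16.9/2.2)(8.69 − 14.5) + 61.0 = 16.4

16.4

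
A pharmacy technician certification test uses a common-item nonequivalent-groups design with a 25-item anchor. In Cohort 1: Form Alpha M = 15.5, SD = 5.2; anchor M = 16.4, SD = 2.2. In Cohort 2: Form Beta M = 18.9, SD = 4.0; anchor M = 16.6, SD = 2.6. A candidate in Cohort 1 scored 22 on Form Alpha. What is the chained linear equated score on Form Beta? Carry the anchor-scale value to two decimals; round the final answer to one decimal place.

22.8

Form Alpha → anchor (Cohort 1): v = (2.2/5.2)(22 − 15.5) + 16.4 = 19.15
anchor → Form Beta (Cohort 2): y = (4.0/2.6)(19.15 − 16.6) + 18.9 = 22.8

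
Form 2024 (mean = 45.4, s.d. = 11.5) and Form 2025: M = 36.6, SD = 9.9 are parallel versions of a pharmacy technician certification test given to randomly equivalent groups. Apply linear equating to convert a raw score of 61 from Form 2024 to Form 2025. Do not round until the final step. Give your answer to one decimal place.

Linear equating: y = (SD_Y/SD_X)(x − M_X) + M_Y
y = (9.9/11.5)(61 − 45.4) + 36.6
y = 0.860870 × 15.6 + 36.6 = 13.4296 + 36.6 = 50.0

50.0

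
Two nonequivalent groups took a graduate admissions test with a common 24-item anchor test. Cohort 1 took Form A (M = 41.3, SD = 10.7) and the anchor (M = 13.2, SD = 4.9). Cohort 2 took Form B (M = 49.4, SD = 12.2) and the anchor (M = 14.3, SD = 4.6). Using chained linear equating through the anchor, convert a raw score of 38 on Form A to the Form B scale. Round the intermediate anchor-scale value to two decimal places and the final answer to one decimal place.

Form A → anchor (Cohort 1): v = (4.9/10.7)(38 − 41.3) + 13.2 = 11.69
anchor → Form B (Cohort 2): y = (12.2/4.6)(11.69 − 14.3) + 49.4 = 42.5

42.5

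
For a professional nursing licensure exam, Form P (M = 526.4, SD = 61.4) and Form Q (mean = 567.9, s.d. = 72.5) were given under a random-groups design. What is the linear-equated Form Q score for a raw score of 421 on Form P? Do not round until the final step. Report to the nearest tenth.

443.4

Linear equating: y = (SD_Y/SD_X)(x − M_X) + M_Y
y = (72.5/61.4)(421 − 526.4) + 567.9
y = 1.180782 × -105.4 + 567.9 = -124.4544 + 567.9 = 443.4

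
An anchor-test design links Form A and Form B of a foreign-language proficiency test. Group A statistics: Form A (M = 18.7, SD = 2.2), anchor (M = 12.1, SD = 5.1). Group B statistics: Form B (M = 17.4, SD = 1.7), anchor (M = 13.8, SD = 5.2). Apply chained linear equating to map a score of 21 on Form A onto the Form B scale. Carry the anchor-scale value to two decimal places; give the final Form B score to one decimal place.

18.6

Form A → anchor (Group A): v = (5.1/2.2)(21 − 18.7) + 12.1 = 17.43
anchor → Form B (Group B): y = (1.7/5.2)(17.43 − 13.8) + 17.4 = 18.6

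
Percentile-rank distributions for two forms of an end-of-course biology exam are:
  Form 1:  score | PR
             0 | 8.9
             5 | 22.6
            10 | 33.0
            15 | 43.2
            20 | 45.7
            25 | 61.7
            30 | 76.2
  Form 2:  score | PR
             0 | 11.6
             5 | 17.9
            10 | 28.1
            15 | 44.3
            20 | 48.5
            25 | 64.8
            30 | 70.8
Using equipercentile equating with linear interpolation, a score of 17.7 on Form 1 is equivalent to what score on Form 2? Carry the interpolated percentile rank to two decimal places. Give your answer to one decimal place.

PR of 17.7 on Form 1: 43.2 + (17.7 − 15)/(20 − 15) × (45.7 − 43.2) = 44.55
On Form 2, PR 44.55 falls between score 15 (PR 44.3) and 20 (PR 48.5).
Interpolate: 15 + (44.55 − 44.3)/(48.5 − 44.3) × (20 − 15) = 15.3

15.3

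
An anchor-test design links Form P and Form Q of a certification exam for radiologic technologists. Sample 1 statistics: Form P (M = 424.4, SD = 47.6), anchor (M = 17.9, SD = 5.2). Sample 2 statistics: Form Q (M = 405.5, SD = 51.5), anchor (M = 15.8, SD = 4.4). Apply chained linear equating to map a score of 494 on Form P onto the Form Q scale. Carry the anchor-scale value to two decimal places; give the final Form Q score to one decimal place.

Form P → anchor (Sample 1): v = (5.2/47.6)(494 − 424.4) + 17.9 = 25.50
anchor → Form Q (Sample 2): y = (51.5/4.4)(25.50 − 15.8) + 405.5 = 519.0

519.0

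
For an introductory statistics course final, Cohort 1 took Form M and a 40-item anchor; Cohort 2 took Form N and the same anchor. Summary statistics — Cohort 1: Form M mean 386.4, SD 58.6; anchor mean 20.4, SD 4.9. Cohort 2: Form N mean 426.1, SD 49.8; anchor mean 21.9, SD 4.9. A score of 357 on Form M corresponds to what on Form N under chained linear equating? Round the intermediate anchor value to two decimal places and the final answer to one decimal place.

385.9

Form M → anchor (Cohort 1): v = (4.9/58.6)(357 − 386.4) + 20.4 = 17.94
anchor → Form N (Cohort 2): y = (49.8/4.9)(17.94 − 21.9) + 426.1 = 385.9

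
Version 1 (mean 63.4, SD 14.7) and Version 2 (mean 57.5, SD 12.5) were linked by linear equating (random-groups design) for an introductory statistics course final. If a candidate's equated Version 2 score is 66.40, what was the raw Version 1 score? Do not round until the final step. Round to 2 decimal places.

73.87

Invert y = (SD_Y/SD_X)(x − M_X) + M_Y:
x = (SD_X/SD_Y)(y − M_Y) + M_X = (14.7/12.5)(66.40 − 57.5) + 63.4
x = 1.176000 × 8.900 + 63.4 = 73.87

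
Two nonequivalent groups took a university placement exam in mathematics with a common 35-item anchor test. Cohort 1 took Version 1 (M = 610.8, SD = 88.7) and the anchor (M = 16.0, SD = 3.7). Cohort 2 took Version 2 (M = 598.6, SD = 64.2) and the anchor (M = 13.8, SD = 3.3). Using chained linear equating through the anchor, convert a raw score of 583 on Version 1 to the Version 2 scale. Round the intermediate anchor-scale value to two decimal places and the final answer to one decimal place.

618.8

Version 1 → anchor (Cohort 1): v = (3.7/88.7)(583 − 610.8) + 16.0 = 14.84
anchor → Version 2 (Cohort 2): y = (64.2/3.3)(14.84 − 13.8) + 598.6 = 618.8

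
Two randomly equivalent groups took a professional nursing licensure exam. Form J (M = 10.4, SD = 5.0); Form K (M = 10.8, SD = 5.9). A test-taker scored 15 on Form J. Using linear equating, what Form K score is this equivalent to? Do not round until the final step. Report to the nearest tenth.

16.2

Linear equating: y = (SD_Y/SD_X)(x − M_X) + M_Y
y = (5.9/5.0)(15 − 10.4) + 10.8
y = 1.180000 × 4.6 + 10.8 = 5.4280 + 10.8 = 16.2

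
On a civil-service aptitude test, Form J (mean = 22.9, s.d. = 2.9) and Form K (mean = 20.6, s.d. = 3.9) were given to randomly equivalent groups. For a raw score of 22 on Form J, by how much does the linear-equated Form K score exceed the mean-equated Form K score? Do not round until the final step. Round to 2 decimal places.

-0.31

Mean-equated: 22 + (20.6 − 22.9) = 19.70
Linear-equated: (3.9/2.9)(22 − 22.9) + 20.6 = 19.390
Difference = 19.390 − 19.70 = -0.31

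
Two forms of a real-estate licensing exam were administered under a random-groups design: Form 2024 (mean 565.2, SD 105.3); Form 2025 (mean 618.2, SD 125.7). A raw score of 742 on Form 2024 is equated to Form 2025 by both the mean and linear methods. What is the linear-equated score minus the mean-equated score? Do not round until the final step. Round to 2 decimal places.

Mean-equated: 742 + (618.2 − 565.2) = 795.00
Linear-equated: (125.7/105.3)(742 − 565.2) + 618.2 = 829.252
Difference = 829.252 − 795.00 = 34.25

34.25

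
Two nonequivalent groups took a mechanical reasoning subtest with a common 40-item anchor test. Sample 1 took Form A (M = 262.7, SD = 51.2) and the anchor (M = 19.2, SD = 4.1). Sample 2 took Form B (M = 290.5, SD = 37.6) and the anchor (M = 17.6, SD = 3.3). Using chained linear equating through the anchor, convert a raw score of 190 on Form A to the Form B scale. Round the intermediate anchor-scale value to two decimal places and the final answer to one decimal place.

242.4

Form A → anchor (Sample 1): v = (4.1/51.2)(190 − 262.7) + 19.2 = 13.38
anchor → Form B (Sample 2): y = (37.6/3.3)(13.38 − 17.6) + 290.5 = 242.4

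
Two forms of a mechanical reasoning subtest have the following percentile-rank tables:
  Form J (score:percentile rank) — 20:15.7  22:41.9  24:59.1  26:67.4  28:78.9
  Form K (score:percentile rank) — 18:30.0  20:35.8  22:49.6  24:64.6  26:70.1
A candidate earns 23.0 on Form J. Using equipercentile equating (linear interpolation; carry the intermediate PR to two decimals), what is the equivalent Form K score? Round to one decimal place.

PR of 23.0 on Form J: 41.9 + (23.0 − 22)/(24 − 22) × (59.1 − 41.9) = 50.50
On Form K, PR 50.50 falls between score 22 (PR 49.6) and 24 (PR 64.6).
Interpolate: 22 + (50.50 − 49.6)/(64.6 − 49.6) × (24 − 22) = 22.1

22.1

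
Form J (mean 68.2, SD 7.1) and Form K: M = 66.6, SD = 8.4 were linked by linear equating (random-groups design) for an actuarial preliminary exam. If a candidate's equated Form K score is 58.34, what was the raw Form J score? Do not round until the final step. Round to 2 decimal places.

Invert y = (SD_Y/SD_X)(x − M_X) + M_Y:
x = (SD_X/SD_Y)(y − M_Y) + M_X = (7.1/8.4)(58.34 − 66.6) + 68.2
x = 0.845238 × -8.260 + 68.2 = 61.22

61.22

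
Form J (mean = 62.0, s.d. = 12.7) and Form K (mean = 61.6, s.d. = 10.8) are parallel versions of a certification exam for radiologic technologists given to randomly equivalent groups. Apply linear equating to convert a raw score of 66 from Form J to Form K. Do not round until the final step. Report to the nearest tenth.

Linear equating: y = (SD_Y/SD_X)(x − M_X) + M_Y
y = (10.8/12.7)(66 − 62.0) + 61.6
y = 0.850394 × 4.0 + 61.6 = 3.4016 + 61.6 = 65.0

65.0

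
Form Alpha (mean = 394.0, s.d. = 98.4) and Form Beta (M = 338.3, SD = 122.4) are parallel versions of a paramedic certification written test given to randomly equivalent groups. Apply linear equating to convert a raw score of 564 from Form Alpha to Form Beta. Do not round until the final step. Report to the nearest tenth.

549.8

Linear equating: y = (SD_Y/SD_X)(x − M_X) + M_Y
y = (122.4/98.4)(564 − 394.0) + 338.3
y = 1.243902 × 170.0 + 338.3 = 211.4634 + 338.3 = 549.8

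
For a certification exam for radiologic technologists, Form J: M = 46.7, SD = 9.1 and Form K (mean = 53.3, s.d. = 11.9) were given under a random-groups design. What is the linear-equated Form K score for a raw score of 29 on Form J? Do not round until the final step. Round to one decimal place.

30.2

Linear equating: y = (SD_Y/SD_X)(x − M_X) + M_Y
y = (11.9/9.1)(29 − 46.7) + 53.3
y = 1.307692 × -17.7 + 53.3 = -23.1462 + 53.3 = 30.2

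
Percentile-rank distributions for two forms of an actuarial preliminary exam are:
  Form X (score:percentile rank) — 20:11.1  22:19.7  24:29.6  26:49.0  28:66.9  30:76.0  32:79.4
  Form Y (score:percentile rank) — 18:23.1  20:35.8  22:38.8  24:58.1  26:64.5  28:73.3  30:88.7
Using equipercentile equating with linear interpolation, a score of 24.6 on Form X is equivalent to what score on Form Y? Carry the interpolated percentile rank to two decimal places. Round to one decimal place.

19.9

PR of 24.6 on Form X: 29.6 + (24.6 − 24)/(26 − 24) × (49.0 − 29.6) = 35.42
On Form Y, PR 35.42 falls between score 18 (PR 23.1) and 20 (PR 35.8).
Interpolate: 18 + (35.42 − 23.1)/(35.8 − 23.1) × (20 − 18) = 19.9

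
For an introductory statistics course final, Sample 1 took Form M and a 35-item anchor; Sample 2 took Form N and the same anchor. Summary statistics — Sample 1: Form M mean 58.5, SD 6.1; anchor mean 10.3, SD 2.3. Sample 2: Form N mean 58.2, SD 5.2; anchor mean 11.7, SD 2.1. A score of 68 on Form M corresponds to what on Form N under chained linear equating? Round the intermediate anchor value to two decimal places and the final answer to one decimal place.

63.6

Form M → anchor (Sample 1): v = (2.3/6.1)(68 − 58.5) + 10.3 = 13.88
anchor → Form N (Sample 2): y = (5.2/2.1)(13.88 − 11.7) + 58.2 = 63.6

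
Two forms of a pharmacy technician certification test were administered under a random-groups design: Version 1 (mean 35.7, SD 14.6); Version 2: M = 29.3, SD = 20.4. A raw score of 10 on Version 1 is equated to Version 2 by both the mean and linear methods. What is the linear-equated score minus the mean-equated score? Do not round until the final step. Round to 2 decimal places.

-10.21

Mean-equated: 10 + (29.3 − 35.7) = 3.60
Linear-equated: (20.4/14.6)(10 − 35.7) + 29.3 = -6.610
Difference = -6.610 − 3.60 = -10.21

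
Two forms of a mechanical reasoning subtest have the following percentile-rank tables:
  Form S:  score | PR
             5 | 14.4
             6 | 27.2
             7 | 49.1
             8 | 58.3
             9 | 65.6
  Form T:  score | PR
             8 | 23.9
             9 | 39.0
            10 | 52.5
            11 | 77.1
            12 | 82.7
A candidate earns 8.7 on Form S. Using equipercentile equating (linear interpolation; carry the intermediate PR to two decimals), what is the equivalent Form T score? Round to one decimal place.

10.4

PR of 8.7 on Form S: 58.3 + (8.7 − 8)/(9 − 8) × (65.6 − 58.3) = 63.41
On Form T, PR 63.41 falls between score 10 (PR 52.5) and 11 (PR 77.1).
Interpolate: 10 + (63.41 − 52.5)/(77.1 − 52.5) × (11 − 10) = 10.4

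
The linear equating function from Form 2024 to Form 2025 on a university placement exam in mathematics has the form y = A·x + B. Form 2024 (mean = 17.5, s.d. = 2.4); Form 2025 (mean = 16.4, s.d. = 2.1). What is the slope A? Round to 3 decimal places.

A = SD_Y / SD_X = 2.1 / 2.4 = 0.875

0.875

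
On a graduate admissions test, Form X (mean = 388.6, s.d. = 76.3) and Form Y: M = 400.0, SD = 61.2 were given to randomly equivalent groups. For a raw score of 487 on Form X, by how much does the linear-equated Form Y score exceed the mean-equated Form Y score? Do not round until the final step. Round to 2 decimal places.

-19.47

Mean-equated: 487 + (400.0 − 388.6) = 498.40
Linear-equated: (61.2/76.3)(487 − 388.6) + 400.0 = 478.926
Difference = 478.926 − 498.40 = -19.47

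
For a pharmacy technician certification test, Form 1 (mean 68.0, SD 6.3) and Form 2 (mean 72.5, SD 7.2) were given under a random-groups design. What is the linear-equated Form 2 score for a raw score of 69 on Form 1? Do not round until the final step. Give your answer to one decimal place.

Linear equating: y = (SD_Y/SD_X)(x − M_X) + M_Y
y = (7.2/6.3)(69 − 68.0) + 72.5
y = 1.142857 × 1.0 + 72.5 = 1.1429 + 72.5 = 73.6

73.6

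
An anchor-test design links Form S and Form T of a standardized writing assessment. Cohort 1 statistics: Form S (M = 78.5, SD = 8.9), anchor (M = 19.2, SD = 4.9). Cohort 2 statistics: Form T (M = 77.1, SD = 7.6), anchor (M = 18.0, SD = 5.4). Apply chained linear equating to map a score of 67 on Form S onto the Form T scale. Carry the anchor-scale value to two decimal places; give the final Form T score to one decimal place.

69.9

Form S → anchor (Cohort 1): v = (4.9/8.9)(67 − 78.5) + 19.2 = 12.87
anchor → Form T (Cohort 2): y = (7.6/5.4)(12.87 − 18.0) + 77.1 = 69.9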